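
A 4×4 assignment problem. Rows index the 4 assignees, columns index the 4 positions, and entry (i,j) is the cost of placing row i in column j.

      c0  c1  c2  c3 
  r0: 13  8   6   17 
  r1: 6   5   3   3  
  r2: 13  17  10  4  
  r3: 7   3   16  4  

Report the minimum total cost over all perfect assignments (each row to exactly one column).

optimal assignment: row0→col2 (cost 6), row1→col0 (cost 6), row2→col3 (cost 4), row3→col1 (cost 3)
total = 6 + 6 + 4 + 3 = 19

Minimum assignment cost: 19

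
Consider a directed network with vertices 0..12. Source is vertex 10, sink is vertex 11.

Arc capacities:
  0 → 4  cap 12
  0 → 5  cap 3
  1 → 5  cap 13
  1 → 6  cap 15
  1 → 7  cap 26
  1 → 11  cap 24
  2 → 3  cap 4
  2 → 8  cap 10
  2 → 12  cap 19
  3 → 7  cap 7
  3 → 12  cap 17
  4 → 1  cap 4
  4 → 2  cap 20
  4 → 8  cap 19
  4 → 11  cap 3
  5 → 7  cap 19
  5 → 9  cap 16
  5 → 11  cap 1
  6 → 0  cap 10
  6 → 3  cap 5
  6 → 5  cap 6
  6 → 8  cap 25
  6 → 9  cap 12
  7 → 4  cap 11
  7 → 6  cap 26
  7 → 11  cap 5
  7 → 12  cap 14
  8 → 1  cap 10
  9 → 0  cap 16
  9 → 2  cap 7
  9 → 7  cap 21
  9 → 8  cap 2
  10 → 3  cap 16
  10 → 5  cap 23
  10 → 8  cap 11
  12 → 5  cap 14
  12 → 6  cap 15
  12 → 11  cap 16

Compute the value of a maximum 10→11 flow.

Maximum flow value: 39

augment #1: 10→5→11 bottleneck 1, total now 1
augment #2: 10→3→7→11 bottleneck 5, total now 6
augment #3: 10→3→12→11 bottleneck 11, total now 17
augment #4: 10→8→1→11 bottleneck 10, total now 27
augment #5: 10→5→7→4→11 bottleneck 3, total now 30
augment #6: 10→5→7→12→11 bottleneck 5, total now 35
augment #7: 10→5→7→4→1→11 bottleneck 4, total now 39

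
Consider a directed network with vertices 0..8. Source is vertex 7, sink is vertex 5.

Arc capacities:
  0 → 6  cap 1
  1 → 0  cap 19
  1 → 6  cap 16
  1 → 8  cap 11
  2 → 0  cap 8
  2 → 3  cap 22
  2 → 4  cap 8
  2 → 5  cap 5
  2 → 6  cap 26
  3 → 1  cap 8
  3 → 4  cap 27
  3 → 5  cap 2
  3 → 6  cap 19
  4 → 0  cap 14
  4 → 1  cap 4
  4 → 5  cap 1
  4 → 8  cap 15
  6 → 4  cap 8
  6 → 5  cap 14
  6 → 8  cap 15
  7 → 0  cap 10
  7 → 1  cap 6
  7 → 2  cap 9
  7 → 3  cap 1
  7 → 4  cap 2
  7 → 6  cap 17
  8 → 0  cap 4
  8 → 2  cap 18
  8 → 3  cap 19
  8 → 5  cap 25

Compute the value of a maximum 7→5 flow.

Maximum flow value: 36

augment #1: 7→2→5 bottleneck 5, total now 5
augment #2: 7→3→5 bottleneck 1, total now 6
augment #3: 7→4→5 bottleneck 1, total now 7
augment #4: 7→6→5 bottleneck 14, total now 21
augment #5: 7→1→8→5 bottleneck 6, total now 27
augment #6: 7→2→3→5 bottleneck 1, total now 28
augment #7: 7→4→8→5 bottleneck 1, total now 29
augment #8: 7→6→8→5 bottleneck 3, total now 32
augment #9: 7→0→6→8→5 bottleneck 1, total now 33
augment #10: 7→2→4→8→5 bottleneck 3, total now 36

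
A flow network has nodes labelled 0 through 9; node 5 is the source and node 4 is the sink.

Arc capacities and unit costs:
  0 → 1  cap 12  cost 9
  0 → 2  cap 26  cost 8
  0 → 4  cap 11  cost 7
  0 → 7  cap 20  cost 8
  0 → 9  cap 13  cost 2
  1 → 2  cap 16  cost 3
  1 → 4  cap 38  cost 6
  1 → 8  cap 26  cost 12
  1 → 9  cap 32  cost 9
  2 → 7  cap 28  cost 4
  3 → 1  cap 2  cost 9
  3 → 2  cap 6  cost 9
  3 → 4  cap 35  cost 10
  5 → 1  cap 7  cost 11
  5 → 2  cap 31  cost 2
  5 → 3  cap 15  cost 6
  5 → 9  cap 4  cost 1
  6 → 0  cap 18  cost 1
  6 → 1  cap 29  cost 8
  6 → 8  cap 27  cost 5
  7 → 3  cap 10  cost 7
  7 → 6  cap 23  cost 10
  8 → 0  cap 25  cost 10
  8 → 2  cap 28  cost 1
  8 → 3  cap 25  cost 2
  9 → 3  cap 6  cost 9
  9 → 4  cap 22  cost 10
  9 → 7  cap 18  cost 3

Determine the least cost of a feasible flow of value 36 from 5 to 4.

Minimum cost for 36 units: 633

shortest-cost path #1: 5→9→4 push 4 @ unit cost 11 (adds 44)
shortest-cost path #2: 5→3→4 push 15 @ unit cost 16 (adds 240)
shortest-cost path #3: 5→1→4 push 7 @ unit cost 17 (adds 119)
shortest-cost path #4: 5→2→7→3→4 push 10 @ unit cost 23 (adds 230)
total cost = 633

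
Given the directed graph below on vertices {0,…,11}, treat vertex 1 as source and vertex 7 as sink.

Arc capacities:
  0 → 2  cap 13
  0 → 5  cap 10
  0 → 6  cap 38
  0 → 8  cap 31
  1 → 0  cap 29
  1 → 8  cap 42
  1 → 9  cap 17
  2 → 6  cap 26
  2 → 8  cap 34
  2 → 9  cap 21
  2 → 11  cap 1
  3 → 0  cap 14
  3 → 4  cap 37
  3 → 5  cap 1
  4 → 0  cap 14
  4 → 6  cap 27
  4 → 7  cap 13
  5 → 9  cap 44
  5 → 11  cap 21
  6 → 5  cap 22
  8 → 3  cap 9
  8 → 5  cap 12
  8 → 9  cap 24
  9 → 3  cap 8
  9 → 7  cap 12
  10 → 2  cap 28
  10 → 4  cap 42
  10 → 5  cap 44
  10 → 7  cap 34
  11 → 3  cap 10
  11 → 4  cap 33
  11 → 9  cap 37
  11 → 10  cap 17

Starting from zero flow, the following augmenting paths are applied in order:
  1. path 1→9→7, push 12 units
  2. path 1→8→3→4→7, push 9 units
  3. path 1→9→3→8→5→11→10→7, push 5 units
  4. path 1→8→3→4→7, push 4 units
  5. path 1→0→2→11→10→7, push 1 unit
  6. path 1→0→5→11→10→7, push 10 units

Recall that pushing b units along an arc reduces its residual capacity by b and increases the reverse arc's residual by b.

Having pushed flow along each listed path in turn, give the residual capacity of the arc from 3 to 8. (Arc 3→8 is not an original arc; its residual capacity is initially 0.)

after path 1 (1→9→7, push 12): res(3,8)=0
after path 2 (1→8→3→4→7, push 9): res(3,8)=9
after path 3 (1→9→3→8→5→11→10→7, push 5): res(3,8)=4
after path 4 (1→8→3→4→7, push 4): res(3,8)=8
after path 5 (1→0→2→11→10→7, push 1): res(3,8)=8
after path 6 (1→0→5→11→10→7, push 10): res(3,8)=8

Residual capacity of (3,8): 8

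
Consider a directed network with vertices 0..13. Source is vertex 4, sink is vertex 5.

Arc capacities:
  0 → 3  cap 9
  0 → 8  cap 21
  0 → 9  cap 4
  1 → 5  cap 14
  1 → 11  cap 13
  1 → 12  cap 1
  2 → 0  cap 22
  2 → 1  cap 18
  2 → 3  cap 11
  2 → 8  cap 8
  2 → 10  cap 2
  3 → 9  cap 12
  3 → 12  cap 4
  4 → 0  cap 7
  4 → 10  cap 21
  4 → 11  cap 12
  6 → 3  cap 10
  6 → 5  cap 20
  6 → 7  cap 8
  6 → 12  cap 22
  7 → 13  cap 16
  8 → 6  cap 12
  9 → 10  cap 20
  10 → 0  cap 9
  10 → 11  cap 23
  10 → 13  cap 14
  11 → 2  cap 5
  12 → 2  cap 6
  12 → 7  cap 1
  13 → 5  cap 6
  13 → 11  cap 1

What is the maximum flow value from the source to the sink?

augment #1: 4→10→13→5 bottleneck 6, total now 6
augment #2: 4→0→8→6→5 bottleneck 7, total now 13
augment #3: 4→11→2→1→5 bottleneck 5, total now 18
augment #4: 4→10→0→8→6→5 bottleneck 5, total now 23
augment #5: 4→10→0→3→12→2→1→5 bottleneck 4, total now 27

Maximum flow value: 27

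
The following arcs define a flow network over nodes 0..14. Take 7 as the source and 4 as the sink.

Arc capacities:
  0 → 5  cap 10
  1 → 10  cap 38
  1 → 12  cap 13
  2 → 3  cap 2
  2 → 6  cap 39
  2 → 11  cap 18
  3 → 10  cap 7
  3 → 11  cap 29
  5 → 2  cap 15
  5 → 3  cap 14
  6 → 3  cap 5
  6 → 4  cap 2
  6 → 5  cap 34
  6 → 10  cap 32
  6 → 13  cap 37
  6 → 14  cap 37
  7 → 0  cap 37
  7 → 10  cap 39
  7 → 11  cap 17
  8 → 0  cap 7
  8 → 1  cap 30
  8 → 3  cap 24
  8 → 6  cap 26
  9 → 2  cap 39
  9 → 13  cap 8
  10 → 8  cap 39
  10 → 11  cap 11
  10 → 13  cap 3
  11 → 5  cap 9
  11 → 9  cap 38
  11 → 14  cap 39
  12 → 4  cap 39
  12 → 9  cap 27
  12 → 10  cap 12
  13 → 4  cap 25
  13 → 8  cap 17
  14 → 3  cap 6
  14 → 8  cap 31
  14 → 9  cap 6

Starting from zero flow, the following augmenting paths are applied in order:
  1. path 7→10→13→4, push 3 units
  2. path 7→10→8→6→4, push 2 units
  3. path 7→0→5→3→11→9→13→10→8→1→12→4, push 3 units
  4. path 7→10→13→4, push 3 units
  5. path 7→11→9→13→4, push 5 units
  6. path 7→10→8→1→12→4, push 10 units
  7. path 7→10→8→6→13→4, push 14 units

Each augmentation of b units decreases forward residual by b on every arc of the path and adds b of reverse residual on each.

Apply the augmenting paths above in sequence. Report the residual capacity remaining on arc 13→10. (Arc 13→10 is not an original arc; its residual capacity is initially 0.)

after path 1 (7→10→13→4, push 3): res(13,10)=3
after path 2 (7→10→8→6→4, push 2): res(13,10)=3
after path 3 (7→0→5→3→11→9→13→10→8→1→12→4, push 3): res(13,10)=0
after path 4 (7→10→13→4, push 3): res(13,10)=3
after path 5 (7→11→9→13→4, push 5): res(13,10)=3
after path 6 (7→10→8→1→12→4, push 10): res(13,10)=3
after path 7 (7→10→8→6→13→4, push 14): res(13,10)=3

Residual capacity of (13,10): 3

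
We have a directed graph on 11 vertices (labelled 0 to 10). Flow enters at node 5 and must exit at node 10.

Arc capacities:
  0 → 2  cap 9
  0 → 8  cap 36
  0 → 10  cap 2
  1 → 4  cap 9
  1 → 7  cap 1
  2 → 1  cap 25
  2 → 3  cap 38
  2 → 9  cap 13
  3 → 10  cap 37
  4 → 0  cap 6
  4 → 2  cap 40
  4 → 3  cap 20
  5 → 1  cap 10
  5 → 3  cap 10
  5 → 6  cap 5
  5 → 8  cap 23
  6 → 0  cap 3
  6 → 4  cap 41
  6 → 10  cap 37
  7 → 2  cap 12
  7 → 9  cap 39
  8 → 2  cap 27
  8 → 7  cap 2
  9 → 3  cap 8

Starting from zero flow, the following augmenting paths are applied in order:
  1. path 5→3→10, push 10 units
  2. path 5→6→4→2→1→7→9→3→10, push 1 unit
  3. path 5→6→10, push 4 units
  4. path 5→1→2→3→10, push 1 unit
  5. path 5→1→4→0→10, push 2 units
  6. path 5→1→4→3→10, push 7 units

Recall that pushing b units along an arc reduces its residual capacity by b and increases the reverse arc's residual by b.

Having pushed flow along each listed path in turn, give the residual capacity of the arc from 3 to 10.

after path 1 (5→3→10, push 10): res(3,10)=27
after path 2 (5→6→4→2→1→7→9→3→10, push 1): res(3,10)=26
after path 3 (5→6→10, push 4): res(3,10)=26
after path 4 (5→1→2→3→10, push 1): res(3,10)=25
after path 5 (5→1→4→0→10, push 2): res(3,10)=25
after path 6 (5→1→4→3→10, push 7): res(3,10)=18

Residual capacity of (3,10): 18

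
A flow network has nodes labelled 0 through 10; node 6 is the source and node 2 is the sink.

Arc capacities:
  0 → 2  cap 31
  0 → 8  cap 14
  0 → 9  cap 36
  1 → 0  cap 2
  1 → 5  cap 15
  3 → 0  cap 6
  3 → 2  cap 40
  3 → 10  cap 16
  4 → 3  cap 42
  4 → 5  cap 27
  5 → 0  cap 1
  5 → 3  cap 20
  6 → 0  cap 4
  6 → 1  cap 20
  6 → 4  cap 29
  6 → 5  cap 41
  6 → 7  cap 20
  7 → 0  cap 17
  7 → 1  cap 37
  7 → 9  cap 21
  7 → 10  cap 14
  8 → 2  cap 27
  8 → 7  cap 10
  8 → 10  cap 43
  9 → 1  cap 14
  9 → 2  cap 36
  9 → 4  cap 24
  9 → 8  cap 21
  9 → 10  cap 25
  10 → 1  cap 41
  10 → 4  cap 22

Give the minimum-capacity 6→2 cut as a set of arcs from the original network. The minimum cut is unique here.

augment #1: 6→0→2 push 4
augment #2: 6→1→0→2 push 2
augment #3: 6→4→3→2 push 29
augment #4: 6→5→0→2 push 1
augment #5: 6→5→3→2 push 11
augment #6: 6→7→0→2 push 17
augment #7: 6→7→9→2 push 3
augment #8: 6→5→3→0→2 push 6
max flow = 73; residual-reachable set from 6 gives S-side
cut edges (S→T): {(1,0), (3,0), (3,2), (5,0), (6,0), (6,7)} total cap 73

Min-cut arcs: {(1,0), (3,0), (3,2), (5,0), (6,0), (6,7)} (total capacity 73)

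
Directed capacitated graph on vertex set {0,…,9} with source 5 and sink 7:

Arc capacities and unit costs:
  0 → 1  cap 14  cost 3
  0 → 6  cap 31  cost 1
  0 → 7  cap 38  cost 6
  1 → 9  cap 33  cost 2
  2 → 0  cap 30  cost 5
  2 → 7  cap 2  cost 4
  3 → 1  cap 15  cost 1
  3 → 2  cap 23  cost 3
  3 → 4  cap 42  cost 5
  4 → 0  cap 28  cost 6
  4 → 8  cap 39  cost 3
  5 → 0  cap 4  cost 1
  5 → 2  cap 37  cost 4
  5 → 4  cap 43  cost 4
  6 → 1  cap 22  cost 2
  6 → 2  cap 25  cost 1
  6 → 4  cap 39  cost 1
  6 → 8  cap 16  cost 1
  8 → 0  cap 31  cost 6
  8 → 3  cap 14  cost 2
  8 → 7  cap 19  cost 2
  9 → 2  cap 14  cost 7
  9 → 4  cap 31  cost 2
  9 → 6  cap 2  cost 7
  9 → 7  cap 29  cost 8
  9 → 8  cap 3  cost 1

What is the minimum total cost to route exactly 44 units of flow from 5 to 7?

shortest-cost path #1: 5→0→6→8→7 push 4 @ unit cost 5 (adds 20)
shortest-cost path #2: 5→2→7 push 2 @ unit cost 8 (adds 16)
shortest-cost path #3: 5→4→8→7 push 15 @ unit cost 9 (adds 135)
shortest-cost path #4: 5→4→8→6→0→7 push 4 @ unit cost 11 (adds 44)
shortest-cost path #5: 5→2→0→7 push 19 @ unit cost 15 (adds 285)
total cost = 500

Minimum cost for 44 units: 500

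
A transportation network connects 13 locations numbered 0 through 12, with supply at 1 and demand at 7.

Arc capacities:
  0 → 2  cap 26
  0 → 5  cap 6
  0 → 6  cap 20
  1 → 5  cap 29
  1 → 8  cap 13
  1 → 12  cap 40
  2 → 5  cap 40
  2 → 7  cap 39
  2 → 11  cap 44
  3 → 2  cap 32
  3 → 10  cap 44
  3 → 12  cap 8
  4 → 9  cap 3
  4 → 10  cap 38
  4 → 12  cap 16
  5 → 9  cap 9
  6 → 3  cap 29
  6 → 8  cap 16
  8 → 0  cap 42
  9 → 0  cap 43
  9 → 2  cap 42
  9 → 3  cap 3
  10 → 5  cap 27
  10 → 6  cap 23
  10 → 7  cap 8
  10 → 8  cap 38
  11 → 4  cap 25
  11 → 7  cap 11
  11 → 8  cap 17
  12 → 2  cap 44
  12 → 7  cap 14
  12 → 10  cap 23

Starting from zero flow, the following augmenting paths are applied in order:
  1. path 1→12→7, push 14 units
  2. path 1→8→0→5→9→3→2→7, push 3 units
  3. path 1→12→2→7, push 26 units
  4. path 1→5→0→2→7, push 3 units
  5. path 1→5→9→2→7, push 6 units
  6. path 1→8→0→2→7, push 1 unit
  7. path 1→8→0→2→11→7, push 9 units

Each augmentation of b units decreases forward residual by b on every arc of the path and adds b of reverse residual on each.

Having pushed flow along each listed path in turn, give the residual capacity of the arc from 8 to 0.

after path 1 (1→12→7, push 14): res(8,0)=42
after path 2 (1→8→0→5→9→3→2→7, push 3): res(8,0)=39
after path 3 (1→12→2→7, push 26): res(8,0)=39
after path 4 (1→5→0→2→7, push 3): res(8,0)=39
after path 5 (1→5→9→2→7, push 6): res(8,0)=39
after path 6 (1→8→0→2→7, push 1): res(8,0)=38
after path 7 (1→8→0→2→11→7, push 9): res(8,0)=29

Residual capacity of (8,0): 29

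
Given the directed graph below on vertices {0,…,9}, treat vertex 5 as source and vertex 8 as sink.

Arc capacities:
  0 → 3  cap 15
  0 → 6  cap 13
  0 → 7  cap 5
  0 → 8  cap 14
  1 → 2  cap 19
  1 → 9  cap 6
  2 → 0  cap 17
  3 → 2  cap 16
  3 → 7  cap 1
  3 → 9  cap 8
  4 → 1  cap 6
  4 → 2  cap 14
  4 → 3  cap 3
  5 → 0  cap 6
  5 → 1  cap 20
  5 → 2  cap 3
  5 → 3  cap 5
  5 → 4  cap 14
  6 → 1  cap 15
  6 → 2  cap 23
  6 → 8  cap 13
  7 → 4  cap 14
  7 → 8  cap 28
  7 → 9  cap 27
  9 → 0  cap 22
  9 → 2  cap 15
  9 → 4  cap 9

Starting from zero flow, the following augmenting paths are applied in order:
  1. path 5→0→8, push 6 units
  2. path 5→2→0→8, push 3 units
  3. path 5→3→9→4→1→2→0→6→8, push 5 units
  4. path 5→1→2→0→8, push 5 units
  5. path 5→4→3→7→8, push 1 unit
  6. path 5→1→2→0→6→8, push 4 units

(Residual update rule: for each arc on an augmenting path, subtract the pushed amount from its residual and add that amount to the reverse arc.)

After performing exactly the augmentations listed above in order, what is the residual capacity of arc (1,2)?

after path 1 (5→0→8, push 6): res(1,2)=19
after path 2 (5→2→0→8, push 3): res(1,2)=19
after path 3 (5→3→9→4→1→2→0→6→8, push 5): res(1,2)=14
after path 4 (5→1→2→0→8, push 5): res(1,2)=9
after path 5 (5→4→3→7→8, push 1): res(1,2)=9
after path 6 (5→1→2→0→6→8, push 4): res(1,2)=5

Residual capacity of (1,2): 5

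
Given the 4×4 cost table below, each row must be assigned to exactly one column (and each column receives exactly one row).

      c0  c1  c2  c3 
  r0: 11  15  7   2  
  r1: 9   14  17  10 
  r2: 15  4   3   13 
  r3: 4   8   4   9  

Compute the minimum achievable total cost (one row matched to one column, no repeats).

Minimum assignment cost: 19

optimal assignment: row0→col3 (cost 2), row1→col0 (cost 9), row2→col1 (cost 4), row3→col2 (cost 4)
total = 2 + 9 + 4 + 4 = 19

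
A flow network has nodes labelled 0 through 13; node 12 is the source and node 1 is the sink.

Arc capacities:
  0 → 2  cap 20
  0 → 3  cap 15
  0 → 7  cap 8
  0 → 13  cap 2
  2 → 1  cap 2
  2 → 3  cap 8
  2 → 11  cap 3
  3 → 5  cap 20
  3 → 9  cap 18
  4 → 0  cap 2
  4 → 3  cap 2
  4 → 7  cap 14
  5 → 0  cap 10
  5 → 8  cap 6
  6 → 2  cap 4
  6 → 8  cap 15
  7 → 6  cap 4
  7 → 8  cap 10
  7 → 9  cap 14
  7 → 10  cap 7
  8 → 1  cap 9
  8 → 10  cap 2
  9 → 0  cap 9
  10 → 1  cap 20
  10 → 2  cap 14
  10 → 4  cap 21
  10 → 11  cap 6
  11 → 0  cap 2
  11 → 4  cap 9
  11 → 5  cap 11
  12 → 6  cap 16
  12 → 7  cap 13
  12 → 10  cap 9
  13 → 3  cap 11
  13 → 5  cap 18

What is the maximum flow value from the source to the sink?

Maximum flow value: 29

augment #1: 12→10→1 bottleneck 9, total now 9
augment #2: 12→6→2→1 bottleneck 2, total now 11
augment #3: 12→6→8→1 bottleneck 9, total now 20
augment #4: 12→7→10→1 bottleneck 7, total now 27
augment #5: 12→6→8→10→1 bottleneck 2, total now 29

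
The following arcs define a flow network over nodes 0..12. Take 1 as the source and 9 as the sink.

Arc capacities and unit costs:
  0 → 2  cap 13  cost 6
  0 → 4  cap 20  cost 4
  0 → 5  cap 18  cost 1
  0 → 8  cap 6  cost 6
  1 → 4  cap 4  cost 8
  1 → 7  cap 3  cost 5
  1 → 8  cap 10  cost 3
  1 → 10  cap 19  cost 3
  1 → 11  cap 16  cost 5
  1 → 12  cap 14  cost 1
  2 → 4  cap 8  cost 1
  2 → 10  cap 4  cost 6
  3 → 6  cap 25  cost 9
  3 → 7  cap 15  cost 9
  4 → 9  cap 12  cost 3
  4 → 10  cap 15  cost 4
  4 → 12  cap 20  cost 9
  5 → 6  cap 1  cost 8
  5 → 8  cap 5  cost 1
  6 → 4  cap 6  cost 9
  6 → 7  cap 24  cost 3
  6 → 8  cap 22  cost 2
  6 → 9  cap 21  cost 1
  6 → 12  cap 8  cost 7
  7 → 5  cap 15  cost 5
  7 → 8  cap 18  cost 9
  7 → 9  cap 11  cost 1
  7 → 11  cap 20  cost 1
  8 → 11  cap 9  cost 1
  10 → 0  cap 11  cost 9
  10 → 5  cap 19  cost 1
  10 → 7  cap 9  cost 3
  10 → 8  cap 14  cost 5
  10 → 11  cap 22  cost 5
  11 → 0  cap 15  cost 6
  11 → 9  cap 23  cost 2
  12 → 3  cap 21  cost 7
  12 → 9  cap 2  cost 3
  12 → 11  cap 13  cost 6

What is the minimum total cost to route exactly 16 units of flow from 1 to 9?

shortest-cost path #1: 1→12→9 push 2 @ unit cost 4 (adds 8)
shortest-cost path #2: 1→7→9 push 3 @ unit cost 6 (adds 18)
shortest-cost path #3: 1→8→11→9 push 9 @ unit cost 6 (adds 54)
shortest-cost path #4: 1→11→9 push 2 @ unit cost 7 (adds 14)
total cost = 94

Minimum cost for 16 units: 94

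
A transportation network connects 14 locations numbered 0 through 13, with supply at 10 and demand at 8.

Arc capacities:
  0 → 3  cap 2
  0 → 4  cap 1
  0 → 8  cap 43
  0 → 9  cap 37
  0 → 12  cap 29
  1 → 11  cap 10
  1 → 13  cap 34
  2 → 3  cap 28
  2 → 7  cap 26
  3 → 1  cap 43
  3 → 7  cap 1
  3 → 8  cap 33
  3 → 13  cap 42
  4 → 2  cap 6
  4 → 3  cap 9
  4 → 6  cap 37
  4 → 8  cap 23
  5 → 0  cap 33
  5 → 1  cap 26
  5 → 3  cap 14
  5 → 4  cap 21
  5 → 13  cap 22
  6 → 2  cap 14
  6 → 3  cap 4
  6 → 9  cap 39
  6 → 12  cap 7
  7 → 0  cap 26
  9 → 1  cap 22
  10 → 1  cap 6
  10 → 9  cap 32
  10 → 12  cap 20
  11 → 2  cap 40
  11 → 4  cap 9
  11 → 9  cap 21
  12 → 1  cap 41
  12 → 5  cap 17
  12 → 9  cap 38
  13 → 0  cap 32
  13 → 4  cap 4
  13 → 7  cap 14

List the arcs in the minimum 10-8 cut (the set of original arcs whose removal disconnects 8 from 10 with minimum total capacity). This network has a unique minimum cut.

augment #1: 10→1→11→4→8 push 6
augment #2: 10→12→5→0→8 push 17
augment #3: 10→9→1→11→4→8 push 3
augment #4: 10→9→1→13→0→8 push 19
augment #5: 10→12→1→13→0→8 push 3
max flow = 48; residual-reachable set from 10 gives S-side
cut edges (S→T): {(9,1), (10,1), (10,12)} total cap 48

Min-cut arcs: {(9,1), (10,1), (10,12)} (total capacity 48)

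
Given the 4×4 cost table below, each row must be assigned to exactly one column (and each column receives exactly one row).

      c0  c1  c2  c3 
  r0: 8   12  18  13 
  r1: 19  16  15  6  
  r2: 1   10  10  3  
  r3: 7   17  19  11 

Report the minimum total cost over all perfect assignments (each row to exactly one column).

Minimum assignment cost: 35

optimal assignment: row0→col1 (cost 12), row1→col3 (cost 6), row2→col2 (cost 10), row3→col0 (cost 7)
total = 12 + 6 + 10 + 7 = 35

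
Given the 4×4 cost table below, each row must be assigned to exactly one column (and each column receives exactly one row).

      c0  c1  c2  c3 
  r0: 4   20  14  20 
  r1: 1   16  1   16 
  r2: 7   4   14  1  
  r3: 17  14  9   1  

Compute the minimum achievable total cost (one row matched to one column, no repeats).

Minimum assignment cost: 10

optimal assignment: row0→col0 (cost 4), row1→col2 (cost 1), row2→col1 (cost 4), row3→col3 (cost 1)
total = 4 + 1 + 4 + 1 = 10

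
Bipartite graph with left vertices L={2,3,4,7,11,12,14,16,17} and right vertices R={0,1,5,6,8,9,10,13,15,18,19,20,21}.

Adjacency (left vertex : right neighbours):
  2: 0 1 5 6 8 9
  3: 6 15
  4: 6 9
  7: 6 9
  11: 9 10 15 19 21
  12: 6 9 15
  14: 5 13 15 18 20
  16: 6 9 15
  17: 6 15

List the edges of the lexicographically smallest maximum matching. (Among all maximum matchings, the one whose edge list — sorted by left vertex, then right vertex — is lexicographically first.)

|M| = 6 (so the lex-smallest maximum matching has 6 edges)
process left vertices in ascending order; for each, take the smallest-labelled available neighbour that still permits 6 edges overall, or leave it unmatched if none does
lex-smallest matching: {2-0, 3-6, 4-9, 11-10, 12-15, 14-5}

Lex-smallest maximum matching: {(2,0), (3,6), (4,9), (11,10), (12,15), (14,5)}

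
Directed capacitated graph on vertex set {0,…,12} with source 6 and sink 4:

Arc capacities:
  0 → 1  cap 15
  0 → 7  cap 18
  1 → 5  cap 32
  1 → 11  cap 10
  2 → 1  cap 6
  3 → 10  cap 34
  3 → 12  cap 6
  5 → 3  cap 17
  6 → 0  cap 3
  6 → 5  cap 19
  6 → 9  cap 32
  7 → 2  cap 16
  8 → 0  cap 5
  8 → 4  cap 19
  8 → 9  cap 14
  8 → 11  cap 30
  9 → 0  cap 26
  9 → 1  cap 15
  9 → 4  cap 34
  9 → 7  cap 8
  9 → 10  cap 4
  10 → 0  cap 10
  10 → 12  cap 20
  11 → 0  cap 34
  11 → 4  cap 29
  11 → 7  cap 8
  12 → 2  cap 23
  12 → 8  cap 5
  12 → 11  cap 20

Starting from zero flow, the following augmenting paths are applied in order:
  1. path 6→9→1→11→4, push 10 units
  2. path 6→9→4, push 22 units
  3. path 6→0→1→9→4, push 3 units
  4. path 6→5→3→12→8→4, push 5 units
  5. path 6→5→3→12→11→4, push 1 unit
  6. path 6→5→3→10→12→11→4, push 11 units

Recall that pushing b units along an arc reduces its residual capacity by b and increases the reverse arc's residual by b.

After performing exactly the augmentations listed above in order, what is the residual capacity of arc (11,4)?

Residual capacity of (11,4): 7

after path 1 (6→9→1→11→4, push 10): res(11,4)=19
after path 2 (6→9→4, push 22): res(11,4)=19
after path 3 (6→0→1→9→4, push 3): res(11,4)=19
after path 4 (6→5→3→12→8→4, push 5): res(11,4)=19
after path 5 (6→5→3→12→11→4, push 1): res(11,4)=18
after path 6 (6→5→3→10→12→11→4, push 11): res(11,4)=7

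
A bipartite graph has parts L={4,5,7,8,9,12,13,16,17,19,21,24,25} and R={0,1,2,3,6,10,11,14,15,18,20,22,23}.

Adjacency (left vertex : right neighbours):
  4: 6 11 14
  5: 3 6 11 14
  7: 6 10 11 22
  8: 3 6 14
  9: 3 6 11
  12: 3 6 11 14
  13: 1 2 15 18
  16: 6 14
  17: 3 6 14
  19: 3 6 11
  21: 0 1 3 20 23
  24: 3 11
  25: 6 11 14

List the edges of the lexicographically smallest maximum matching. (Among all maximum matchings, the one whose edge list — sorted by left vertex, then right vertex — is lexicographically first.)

|M| = 7 (so the lex-smallest maximum matching has 7 edges)
process left vertices in ascending order; for each, take the smallest-labelled available neighbour that still permits 7 edges overall, or leave it unmatched if none does
lex-smallest matching: {4-6, 5-3, 7-10, 8-14, 9-11, 13-1, 21-0}

Lex-smallest maximum matching: {(4,6), (5,3), (7,10), (8,14), (9,11), (13,1), (21,0)}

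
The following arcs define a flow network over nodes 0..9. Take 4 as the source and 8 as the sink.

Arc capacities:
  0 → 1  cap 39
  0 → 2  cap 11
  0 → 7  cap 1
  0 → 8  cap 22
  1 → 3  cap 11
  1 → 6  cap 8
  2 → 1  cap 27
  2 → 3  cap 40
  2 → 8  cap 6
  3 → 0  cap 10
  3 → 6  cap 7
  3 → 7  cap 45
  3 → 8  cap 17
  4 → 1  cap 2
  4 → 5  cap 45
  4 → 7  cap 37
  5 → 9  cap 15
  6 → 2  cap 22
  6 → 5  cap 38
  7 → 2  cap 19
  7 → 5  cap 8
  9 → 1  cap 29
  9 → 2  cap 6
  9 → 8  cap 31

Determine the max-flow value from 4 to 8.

Maximum flow value: 36

augment #1: 4→1→3→8 bottleneck 2, total now 2
augment #2: 4→5→9→8 bottleneck 15, total now 17
augment #3: 4→7→2→8 bottleneck 6, total now 23
augment #4: 4→7→2→3→8 bottleneck 13, total now 36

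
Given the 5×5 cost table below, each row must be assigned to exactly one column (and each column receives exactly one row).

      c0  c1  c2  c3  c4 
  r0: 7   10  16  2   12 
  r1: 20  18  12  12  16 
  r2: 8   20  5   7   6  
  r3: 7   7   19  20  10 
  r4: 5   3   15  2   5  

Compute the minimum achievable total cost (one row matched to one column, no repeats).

optimal assignment: row0→col3 (cost 2), row1→col2 (cost 12), row2→col4 (cost 6), row3→col0 (cost 7), row4→col1 (cost 3)
total = 2 + 12 + 6 + 7 + 3 = 30

Minimum assignment cost: 30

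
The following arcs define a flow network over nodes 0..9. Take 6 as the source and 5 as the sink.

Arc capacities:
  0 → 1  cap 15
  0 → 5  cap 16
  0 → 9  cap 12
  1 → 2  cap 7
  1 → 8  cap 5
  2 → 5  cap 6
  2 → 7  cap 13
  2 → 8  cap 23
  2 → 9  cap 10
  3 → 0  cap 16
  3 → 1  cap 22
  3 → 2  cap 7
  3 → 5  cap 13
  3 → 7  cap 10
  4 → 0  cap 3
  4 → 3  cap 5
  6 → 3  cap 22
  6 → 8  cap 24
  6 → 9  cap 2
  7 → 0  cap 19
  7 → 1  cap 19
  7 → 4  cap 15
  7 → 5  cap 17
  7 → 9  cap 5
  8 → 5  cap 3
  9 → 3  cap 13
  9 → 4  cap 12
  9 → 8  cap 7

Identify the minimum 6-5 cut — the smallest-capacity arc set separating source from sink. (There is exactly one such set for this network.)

Min-cut arcs: {(6,3), (6,9), (8,5)} (total capacity 27)

augment #1: 6→3→5 push 13
augment #2: 6→8→5 push 3
augment #3: 6→3→0→5 push 9
augment #4: 6→9→3→0→5 push 2
max flow = 27; residual-reachable set from 6 gives S-side
cut edges (S→T): {(6,3), (6,9), (8,5)} total cap 27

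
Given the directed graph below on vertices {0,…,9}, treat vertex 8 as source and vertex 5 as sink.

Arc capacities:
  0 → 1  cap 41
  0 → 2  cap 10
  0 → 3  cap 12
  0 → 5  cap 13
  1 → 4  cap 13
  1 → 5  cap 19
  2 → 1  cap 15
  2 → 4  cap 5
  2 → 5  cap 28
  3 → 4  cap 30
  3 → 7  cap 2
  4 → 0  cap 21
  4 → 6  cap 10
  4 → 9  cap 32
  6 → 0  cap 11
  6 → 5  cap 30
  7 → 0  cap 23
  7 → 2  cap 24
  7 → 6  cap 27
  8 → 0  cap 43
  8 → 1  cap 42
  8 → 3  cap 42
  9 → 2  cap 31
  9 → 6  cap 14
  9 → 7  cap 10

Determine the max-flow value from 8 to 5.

Maximum flow value: 86

augment #1: 8→0→5 bottleneck 13, total now 13
augment #2: 8→1→5 bottleneck 19, total now 32
augment #3: 8→0→2→5 bottleneck 10, total now 42
augment #4: 8→1→4→6→5 bottleneck 10, total now 52
augment #5: 8→3→7→2→5 bottleneck 2, total now 54
augment #6: 8→1→4→9→2→5 bottleneck 3, total now 57
augment #7: 8→3→4→9→2→5 bottleneck 13, total now 70
augment #8: 8→3→4→9→6→5 bottleneck 14, total now 84
augment #9: 8→3→4→9→7→6→5 bottleneck 2, total now 86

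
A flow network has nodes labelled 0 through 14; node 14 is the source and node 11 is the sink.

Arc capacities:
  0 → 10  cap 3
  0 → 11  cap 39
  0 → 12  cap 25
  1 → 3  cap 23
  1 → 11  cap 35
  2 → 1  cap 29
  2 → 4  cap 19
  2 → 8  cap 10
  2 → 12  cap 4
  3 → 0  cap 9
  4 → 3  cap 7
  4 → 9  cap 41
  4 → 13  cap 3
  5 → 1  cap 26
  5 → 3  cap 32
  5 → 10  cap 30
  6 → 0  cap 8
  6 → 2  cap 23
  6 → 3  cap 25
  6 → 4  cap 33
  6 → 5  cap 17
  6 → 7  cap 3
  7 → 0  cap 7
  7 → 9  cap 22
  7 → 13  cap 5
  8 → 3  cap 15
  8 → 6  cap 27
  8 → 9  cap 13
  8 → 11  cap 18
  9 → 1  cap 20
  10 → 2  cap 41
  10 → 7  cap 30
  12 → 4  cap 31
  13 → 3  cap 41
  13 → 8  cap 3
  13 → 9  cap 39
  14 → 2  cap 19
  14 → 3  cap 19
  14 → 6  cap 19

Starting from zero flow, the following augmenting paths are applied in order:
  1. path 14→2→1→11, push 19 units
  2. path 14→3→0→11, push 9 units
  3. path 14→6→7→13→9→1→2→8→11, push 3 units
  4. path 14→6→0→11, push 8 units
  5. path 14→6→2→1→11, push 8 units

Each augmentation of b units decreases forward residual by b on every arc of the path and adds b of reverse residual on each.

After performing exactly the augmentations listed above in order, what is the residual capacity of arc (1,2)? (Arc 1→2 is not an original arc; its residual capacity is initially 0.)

Residual capacity of (1,2): 24

after path 1 (14→2→1→11, push 19): res(1,2)=19
after path 2 (14→3→0→11, push 9): res(1,2)=19
after path 3 (14→6→7→13→9→1→2→8→11, push 3): res(1,2)=16
after path 4 (14→6→0→11, push 8): res(1,2)=16
after path 5 (14→6→2→1→11, push 8): res(1,2)=24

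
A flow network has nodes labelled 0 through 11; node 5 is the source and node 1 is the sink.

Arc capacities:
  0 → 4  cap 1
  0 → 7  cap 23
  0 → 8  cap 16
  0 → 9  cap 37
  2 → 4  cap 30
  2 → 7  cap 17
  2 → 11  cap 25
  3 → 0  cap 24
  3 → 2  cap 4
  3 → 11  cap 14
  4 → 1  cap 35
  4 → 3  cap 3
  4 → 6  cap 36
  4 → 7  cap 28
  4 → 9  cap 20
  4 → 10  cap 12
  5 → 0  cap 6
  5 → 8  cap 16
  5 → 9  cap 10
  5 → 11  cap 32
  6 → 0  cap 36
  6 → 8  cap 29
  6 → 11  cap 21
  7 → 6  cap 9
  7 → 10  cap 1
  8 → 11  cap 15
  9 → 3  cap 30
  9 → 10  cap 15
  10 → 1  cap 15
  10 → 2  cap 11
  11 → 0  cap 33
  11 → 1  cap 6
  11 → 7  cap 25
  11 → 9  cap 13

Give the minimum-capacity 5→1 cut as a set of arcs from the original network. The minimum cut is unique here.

augment #1: 5→11→1 push 6
augment #2: 5→0→4→1 push 1
augment #3: 5→9→10→1 push 10
augment #4: 5→0→7→10→1 push 1
augment #5: 5→0→9→10→1 push 4
augment #6: 5→11→9→3→2→4→1 push 4
augment #7: 5→11→9→10→2→4→1 push 1
max flow = 27; residual-reachable set from 5 gives S-side
cut edges (S→T): {(0,4), (3,2), (7,10), (9,10), (11,1)} total cap 27

Min-cut arcs: {(0,4), (3,2), (7,10), (9,10), (11,1)} (total capacity 27)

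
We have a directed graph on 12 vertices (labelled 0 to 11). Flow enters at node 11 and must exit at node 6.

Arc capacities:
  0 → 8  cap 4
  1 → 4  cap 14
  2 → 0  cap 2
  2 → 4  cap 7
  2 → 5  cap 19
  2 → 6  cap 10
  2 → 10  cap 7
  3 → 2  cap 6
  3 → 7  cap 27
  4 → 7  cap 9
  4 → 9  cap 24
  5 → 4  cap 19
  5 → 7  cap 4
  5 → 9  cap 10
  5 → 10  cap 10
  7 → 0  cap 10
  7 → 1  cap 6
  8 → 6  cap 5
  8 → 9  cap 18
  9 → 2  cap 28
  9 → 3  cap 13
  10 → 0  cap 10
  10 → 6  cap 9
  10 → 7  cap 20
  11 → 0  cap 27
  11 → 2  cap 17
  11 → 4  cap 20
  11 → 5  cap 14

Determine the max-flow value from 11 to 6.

Maximum flow value: 23

augment #1: 11→2→6 bottleneck 10, total now 10
augment #2: 11→0→8→6 bottleneck 4, total now 14
augment #3: 11→2→10→6 bottleneck 7, total now 21
augment #4: 11→5→10→6 bottleneck 2, total now 23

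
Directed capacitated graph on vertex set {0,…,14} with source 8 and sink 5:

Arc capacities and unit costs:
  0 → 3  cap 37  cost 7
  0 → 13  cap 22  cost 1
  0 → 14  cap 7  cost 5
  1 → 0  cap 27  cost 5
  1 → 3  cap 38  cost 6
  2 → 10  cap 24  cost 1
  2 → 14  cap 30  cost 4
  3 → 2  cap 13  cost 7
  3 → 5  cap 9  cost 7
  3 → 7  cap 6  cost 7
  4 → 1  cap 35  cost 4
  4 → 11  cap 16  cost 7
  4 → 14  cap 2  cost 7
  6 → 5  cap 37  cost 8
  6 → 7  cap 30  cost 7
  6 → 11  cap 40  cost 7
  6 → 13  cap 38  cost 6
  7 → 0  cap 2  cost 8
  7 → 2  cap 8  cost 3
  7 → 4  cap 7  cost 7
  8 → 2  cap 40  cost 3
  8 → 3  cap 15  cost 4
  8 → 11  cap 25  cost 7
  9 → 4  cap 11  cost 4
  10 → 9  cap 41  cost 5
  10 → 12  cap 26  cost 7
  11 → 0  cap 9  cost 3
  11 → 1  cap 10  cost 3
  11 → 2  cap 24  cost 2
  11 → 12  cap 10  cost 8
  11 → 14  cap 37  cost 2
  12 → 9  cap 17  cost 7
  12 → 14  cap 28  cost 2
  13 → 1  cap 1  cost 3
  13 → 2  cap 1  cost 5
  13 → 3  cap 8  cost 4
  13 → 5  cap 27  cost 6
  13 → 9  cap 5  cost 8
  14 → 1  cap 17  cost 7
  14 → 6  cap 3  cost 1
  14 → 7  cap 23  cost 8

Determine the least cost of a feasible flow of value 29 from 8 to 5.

Minimum cost for 29 units: 476

shortest-cost path #1: 8→3→5 push 9 @ unit cost 11 (adds 99)
shortest-cost path #2: 8→2→14→6→5 push 3 @ unit cost 16 (adds 48)
shortest-cost path #3: 8→11→0→13→5 push 9 @ unit cost 17 (adds 153)
shortest-cost path #4: 8→11→1→0→13→5 push 8 @ unit cost 22 (adds 176)
total cost = 476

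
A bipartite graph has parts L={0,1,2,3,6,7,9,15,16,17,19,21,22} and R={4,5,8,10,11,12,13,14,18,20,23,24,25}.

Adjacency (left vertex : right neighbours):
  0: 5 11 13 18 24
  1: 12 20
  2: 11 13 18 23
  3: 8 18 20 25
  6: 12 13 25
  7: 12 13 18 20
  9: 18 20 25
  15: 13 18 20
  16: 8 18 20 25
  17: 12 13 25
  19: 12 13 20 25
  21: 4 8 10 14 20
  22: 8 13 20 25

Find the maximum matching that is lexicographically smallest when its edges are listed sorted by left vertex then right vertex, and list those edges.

|M| = 9 (so the lex-smallest maximum matching has 9 edges)
process left vertices in ascending order; for each, take the smallest-labelled available neighbour that still permits 9 edges overall, or leave it unmatched if none does
lex-smallest matching: {0-5, 1-12, 2-11, 3-8, 6-13, 7-18, 9-20, 16-25, 21-4}

Lex-smallest maximum matching: {(0,5), (1,12), (2,11), (3,8), (6,13), (7,18), (9,20), (16,25), (21,4)}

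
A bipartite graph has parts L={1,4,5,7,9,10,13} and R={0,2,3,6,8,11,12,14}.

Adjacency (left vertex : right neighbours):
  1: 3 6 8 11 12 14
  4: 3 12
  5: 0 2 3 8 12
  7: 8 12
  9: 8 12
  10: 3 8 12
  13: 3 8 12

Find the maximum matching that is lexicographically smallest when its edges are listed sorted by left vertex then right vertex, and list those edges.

|M| = 5 (so the lex-smallest maximum matching has 5 edges)
process left vertices in ascending order; for each, take the smallest-labelled available neighbour that still permits 5 edges overall, or leave it unmatched if none does
lex-smallest matching: {1-6, 4-3, 5-0, 7-8, 9-12}

Lex-smallest maximum matching: {(1,6), (4,3), (5,0), (7,8), (9,12)}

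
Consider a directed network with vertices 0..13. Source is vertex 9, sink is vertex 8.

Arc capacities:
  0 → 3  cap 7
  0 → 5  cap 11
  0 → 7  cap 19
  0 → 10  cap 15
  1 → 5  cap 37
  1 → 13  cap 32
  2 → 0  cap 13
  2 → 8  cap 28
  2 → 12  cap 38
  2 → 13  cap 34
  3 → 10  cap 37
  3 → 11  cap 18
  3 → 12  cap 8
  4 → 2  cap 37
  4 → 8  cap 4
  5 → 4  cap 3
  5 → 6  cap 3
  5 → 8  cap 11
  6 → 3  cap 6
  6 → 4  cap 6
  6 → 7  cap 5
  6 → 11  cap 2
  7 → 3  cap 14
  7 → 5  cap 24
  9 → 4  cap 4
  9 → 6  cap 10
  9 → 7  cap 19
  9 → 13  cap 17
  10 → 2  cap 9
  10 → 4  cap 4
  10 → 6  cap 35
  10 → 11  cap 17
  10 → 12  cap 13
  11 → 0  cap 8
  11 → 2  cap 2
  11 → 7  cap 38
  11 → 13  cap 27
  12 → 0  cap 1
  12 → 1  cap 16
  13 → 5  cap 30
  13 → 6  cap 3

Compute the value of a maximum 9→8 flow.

augment #1: 9→4→8 bottleneck 4, total now 4
augment #2: 9→7→5→8 bottleneck 11, total now 15
augment #3: 9→6→4→2→8 bottleneck 6, total now 21
augment #4: 9→6→11→2→8 bottleneck 2, total now 23
augment #5: 9→6→3→10→2→8 bottleneck 2, total now 25
augment #6: 9→7→3→10→2→8 bottleneck 7, total now 32
augment #7: 9→7→5→4→2→8 bottleneck 1, total now 33
augment #8: 9→13→5→4→2→8 bottleneck 2, total now 35
augment #9: 9→13→6→3→10→4→2→8 bottleneck 3, total now 38
augment #10: 9→13→5→6→3→10→4→2→8 bottleneck 1, total now 39

Maximum flow value: 39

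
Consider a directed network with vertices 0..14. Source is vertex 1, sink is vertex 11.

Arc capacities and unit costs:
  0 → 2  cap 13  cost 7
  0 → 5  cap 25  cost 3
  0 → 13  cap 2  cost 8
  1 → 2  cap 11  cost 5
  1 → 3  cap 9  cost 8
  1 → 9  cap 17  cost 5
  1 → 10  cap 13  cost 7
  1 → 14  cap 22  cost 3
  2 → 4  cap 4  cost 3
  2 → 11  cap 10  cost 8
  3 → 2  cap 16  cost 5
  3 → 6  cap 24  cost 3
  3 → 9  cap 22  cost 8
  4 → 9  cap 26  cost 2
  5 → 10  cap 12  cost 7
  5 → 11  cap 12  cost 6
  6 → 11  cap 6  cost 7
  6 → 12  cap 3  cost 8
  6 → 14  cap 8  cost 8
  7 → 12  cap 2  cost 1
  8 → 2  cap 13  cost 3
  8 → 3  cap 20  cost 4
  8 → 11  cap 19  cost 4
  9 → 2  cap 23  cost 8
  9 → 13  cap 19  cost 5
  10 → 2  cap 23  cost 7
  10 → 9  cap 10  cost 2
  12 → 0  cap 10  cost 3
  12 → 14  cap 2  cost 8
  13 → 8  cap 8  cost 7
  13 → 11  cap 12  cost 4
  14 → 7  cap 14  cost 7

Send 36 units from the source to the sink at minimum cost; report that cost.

Minimum cost for 36 units: 582

shortest-cost path #1: 1→2→11 push 10 @ unit cost 13 (adds 130)
shortest-cost path #2: 1→9→13→11 push 12 @ unit cost 14 (adds 168)
shortest-cost path #3: 1→3→6→11 push 6 @ unit cost 18 (adds 108)
shortest-cost path #4: 1→9→13→8→11 push 5 @ unit cost 21 (adds 105)
shortest-cost path #5: 1→14→7→12→0→5→11 push 2 @ unit cost 23 (adds 46)
shortest-cost path #6: 1→10→9→13→8→11 push 1 @ unit cost 25 (adds 25)
total cost = 582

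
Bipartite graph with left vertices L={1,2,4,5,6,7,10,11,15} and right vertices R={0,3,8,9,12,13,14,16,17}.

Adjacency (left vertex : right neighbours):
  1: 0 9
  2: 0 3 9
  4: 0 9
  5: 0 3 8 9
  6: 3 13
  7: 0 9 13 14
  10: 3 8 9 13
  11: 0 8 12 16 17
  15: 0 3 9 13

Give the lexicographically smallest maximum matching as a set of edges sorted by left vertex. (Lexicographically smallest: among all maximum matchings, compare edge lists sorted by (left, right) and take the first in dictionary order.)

Lex-smallest maximum matching: {(1,0), (2,3), (4,9), (5,8), (6,13), (7,14), (11,12)}

|M| = 7 (so the lex-smallest maximum matching has 7 edges)
process left vertices in ascending order; for each, take the smallest-labelled available neighbour that still permits 7 edges overall, or leave it unmatched if none does
lex-smallest matching: {1-0, 2-3, 4-9, 5-8, 6-13, 7-14, 11-12}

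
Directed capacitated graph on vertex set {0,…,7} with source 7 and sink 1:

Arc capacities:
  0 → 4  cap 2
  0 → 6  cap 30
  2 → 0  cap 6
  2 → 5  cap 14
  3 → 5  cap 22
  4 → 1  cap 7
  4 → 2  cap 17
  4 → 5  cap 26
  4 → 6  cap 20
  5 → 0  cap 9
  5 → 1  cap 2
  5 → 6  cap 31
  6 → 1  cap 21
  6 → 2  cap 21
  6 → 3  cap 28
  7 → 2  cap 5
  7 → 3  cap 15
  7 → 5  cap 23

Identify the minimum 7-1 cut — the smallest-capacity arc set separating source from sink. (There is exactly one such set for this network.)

Min-cut arcs: {(0,4), (5,1), (6,1)} (total capacity 25)

augment #1: 7→5→1 push 2
augment #2: 7→5→6→1 push 21
augment #3: 7→2→0→4→1 push 2
max flow = 25; residual-reachable set from 7 gives S-side
cut edges (S→T): {(0,4), (5,1), (6,1)} total cap 25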